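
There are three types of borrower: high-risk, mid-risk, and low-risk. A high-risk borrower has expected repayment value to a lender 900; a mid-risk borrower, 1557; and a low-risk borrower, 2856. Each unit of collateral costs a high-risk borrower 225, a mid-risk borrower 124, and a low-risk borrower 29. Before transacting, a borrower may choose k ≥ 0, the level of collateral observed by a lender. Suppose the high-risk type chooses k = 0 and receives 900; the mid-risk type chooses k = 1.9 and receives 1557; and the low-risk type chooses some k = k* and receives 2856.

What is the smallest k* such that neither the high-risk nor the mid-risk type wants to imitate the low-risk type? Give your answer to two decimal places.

High-risk type (on-path payoff 900) won't mimic when 900 ≥ 2856 − 225·k*, i.e. k* ≥ 8.69.
Mid-risk type (on-path payoff 1557 − 124×1.9 = 1321.4) won't mimic when 1321.4 ≥ 2856 − 124·k*, i.e. k* ≥ 12.38.
Both must hold, so k* = max(8.69, 12.38) = 12.38. The mid-risk type's constraint binds.

12.38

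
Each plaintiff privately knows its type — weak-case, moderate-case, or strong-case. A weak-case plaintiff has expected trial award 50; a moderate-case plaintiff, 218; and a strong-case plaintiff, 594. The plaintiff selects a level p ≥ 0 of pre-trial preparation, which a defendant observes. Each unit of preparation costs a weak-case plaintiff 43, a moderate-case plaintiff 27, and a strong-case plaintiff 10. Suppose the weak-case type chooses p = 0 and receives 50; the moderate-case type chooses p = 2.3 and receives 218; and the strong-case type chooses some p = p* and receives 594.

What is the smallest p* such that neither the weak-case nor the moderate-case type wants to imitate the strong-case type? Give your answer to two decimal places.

16.23

Weak-case type (on-path payoff 50) won't mimic when 50 ≥ 594 − 43·p*, i.e. p* ≥ 12.65.
Moderate-case type (on-path payoff 218 − 27×2.3 = 155.9) won't mimic when 155.9 ≥ 594 − 27·p*, i.e. p* ≥ 16.23.
Both must hold, so p* = max(12.65, 16.23) = 16.23. The moderate-case type's constraint binds.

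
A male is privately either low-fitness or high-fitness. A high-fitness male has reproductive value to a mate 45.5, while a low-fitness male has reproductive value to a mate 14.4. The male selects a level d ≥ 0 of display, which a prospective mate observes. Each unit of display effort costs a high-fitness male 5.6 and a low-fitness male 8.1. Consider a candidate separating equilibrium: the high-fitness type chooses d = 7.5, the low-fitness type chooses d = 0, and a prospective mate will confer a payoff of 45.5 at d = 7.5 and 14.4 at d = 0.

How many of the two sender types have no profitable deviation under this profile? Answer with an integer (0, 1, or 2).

1

High-fitness type: signal → 45.5 − 5.6 × 7.5 = 3.5; deviate to 0 → 14.4. IC fails (3.5 < 14.4).
Low-fitness type: stay at 0 → 14.4; mimic → 45.5 − 8.1 × 7.5 = -15.25. IC holds (14.4 ≥ -15.25).
1 of 2 constraints hold, so this profile is not an equilibrium.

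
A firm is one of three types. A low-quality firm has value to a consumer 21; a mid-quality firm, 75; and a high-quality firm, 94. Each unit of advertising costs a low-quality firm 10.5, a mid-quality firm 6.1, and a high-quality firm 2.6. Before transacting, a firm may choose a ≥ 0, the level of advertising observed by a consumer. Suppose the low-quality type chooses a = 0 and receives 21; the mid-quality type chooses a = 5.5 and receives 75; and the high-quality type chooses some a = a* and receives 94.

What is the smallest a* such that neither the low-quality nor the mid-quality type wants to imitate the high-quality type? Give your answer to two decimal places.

8.61

Low-quality type (on-path payoff 21) won't mimic when 21 ≥ 94 − 10.5·a*, i.e. a* ≥ 6.95.
Mid-quality type (on-path payoff 75 − 6.1×5.5 = 41.45) won't mimic when 41.45 ≥ 94 − 6.1·a*, i.e. a* ≥ 8.61.
Both must hold, so a* = max(6.95, 8.61) = 8.61. The mid-quality type's constraint binds.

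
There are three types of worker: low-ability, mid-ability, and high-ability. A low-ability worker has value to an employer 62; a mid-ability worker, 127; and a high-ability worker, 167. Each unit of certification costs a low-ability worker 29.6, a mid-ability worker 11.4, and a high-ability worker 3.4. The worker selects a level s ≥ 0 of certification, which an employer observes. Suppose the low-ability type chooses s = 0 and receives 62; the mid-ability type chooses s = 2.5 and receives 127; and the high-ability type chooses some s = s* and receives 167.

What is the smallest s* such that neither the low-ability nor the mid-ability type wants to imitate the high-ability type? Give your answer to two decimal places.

Mid-ability type (on-path payoff 127 − 11.4×2.5 = 98.5) won't mimic when 98.5 ≥ 167 − 11.4·s*, i.e. s* ≥ 6.01.
Low-ability type (on-path payoff 62) won't mimic when 62 ≥ 167 − 29.6·s*, i.e. s* ≥ 3.55.
Both must hold, so s* = max(3.55, 6.01) = 6.01. The mid-ability type's constraint binds.

6.01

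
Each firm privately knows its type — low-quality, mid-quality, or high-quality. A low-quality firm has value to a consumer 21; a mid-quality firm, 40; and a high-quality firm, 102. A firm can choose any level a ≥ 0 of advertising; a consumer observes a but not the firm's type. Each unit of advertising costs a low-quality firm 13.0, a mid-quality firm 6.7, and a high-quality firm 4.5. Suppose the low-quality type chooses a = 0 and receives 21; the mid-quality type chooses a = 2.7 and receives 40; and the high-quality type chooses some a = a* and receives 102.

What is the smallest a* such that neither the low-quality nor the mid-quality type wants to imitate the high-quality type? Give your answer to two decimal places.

11.95

Low-quality type (on-path payoff 21) won't mimic when 21 ≥ 102 − 13.0·a*, i.e. a* ≥ 6.23.
Mid-quality type (on-path payoff 40 − 6.7×2.7 = 21.91) won't mimic when 21.91 ≥ 102 − 6.7·a*, i.e. a* ≥ 11.95.
Both must hold, so a* = max(6.23, 11.95) = 11.95. The mid-quality type's constraint binds.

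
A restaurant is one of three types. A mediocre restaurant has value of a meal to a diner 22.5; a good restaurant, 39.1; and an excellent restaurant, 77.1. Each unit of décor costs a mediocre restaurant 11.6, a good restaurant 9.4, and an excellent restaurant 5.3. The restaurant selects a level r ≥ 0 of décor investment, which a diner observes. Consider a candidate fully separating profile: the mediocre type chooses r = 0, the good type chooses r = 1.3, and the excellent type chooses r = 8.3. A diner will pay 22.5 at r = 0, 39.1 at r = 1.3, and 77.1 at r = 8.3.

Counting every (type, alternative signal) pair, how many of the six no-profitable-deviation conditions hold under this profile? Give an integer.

Good (own payoff 39.1 − 9.4×1.3 = 26.88): to r=0 gives 22.5 → no gain ✓; to r=8.3 gives 77.1 − 9.4×8.3 = -0.92 → no gain ✓.
Mediocre (own payoff 22.5): to r=1.3 gives 39.1 − 11.6×1.3 = 24.02 → profitable ✗; to r=8.3 gives 77.1 − 11.6×8.3 = -19.18 → no gain ✓.
Excellent (own payoff 77.1 − 5.3×8.3 = 33.11): to r=0 gives 22.5 → no gain ✓; to r=1.3 gives 39.1 − 5.3×1.3 = 32.21 → no gain ✓.
5 of the 6 constraints hold; not an equilibrium.

5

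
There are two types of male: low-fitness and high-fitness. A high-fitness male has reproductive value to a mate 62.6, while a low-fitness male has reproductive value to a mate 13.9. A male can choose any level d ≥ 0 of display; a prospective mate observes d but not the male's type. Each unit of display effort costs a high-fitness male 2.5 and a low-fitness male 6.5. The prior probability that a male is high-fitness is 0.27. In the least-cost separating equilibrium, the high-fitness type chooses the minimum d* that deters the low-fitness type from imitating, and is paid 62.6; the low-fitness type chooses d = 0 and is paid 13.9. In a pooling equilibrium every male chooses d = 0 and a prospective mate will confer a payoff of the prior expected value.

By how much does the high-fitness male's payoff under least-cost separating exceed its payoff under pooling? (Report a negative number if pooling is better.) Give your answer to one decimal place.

16.8

Least-cost separating signal: d* solves 13.9 = 62.6 − 6.5·d*, so d* = (62.6 − 13.9)/6.5 ≈ 7.4923.
High-fitness type's separating payoff: 62.6 − 2.5 × d* = 62.6 − 2.5 × (62.6 − 13.9)/6.5 = 62.6 − 121.75/6.5 ≈ 43.869.
Pooling payoff: 0.27 × 62.6 + 0.73 × 13.9 = 27.049.
Difference: 43.869 − 27.049 = 16.82, i.e. 16.8 to one decimal place.
The high-fitness type prefers to separate.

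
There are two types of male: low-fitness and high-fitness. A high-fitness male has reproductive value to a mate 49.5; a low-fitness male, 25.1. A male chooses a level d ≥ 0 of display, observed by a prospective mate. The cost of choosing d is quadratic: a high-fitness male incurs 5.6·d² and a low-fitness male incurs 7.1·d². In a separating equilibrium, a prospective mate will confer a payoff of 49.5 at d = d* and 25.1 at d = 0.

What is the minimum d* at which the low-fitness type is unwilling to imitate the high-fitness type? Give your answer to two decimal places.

The low-fitness type at d = 0 receives 25.1; imitating at d* yields 49.5 − 7.1·d*².
Indifference: 25.1 = 49.5 − 7.1·d*², so d*² = (49.5 − 25.1) / 7.1 ≈ 3.4366.
d* = √3.4366 ≈ 1.85.

1.85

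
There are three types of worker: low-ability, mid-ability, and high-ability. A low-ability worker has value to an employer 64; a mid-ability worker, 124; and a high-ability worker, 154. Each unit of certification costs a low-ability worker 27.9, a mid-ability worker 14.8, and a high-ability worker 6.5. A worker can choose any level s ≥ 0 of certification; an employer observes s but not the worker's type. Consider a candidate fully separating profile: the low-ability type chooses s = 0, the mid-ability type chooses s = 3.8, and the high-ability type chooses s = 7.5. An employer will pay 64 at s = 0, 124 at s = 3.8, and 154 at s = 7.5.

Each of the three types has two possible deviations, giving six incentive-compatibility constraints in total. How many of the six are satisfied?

Mid-ability (own payoff 124 − 14.8×3.8 = 67.76): to s=0 gives 64 → no gain ✓; to s=7.5 gives 154 − 14.8×7.5 = 43 → no gain ✓.
Low-ability (own payoff 64): to s=3.8 gives 124 − 27.9×3.8 = 17.98 → no gain ✓; to s=7.5 gives 154 − 27.9×7.5 = -55.25 → no gain ✓.
High-ability (own payoff 154 − 6.5×7.5 = 105.25): to s=0 gives 64 → no gain ✓; to s=3.8 gives 124 − 6.5×3.8 = 99.3 → no gain ✓.
6 of the 6 constraints hold; this profile is a separating equilibrium.

6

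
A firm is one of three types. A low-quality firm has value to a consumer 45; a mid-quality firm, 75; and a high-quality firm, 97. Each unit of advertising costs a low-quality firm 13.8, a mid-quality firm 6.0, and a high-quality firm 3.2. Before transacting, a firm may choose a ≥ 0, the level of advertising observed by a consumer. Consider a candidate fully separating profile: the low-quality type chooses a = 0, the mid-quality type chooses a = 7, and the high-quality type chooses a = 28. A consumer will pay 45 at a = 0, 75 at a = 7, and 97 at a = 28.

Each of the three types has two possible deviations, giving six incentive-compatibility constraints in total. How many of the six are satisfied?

3

High-quality (own payoff 97 − 3.2×28 = 7.4): to a=0 gives 45 → profitable ✗; to a=7 gives 75 − 3.2×7 = 52.6 → profitable ✗.
Low-quality (own payoff 45): to a=7 gives 75 − 13.8×7 = -21.6 → no gain ✓; to a=28 gives 97 − 13.8×28 = -289.4 → no gain ✓.
Mid-quality (own payoff 75 − 6.0×7 = 33): to a=0 gives 45 → profitable ✗; to a=28 gives 97 − 6.0×28 = -71 → no gain ✓.
3 of the 6 constraints hold; not an equilibrium.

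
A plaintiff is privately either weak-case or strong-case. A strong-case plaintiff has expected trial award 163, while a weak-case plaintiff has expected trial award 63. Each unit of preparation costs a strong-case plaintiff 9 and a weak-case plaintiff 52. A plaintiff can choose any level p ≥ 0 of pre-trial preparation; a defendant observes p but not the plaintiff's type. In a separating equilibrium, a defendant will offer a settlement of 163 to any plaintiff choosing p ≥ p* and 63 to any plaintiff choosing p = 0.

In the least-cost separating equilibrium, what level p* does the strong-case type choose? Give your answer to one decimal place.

1.9

A weak-case plaintiff choosing p = 0 receives 63.
Imitating at p* instead would pay 163 at cost 52·p*, netting 163 − 52·p*.
Indifference: 63 = 163 − 52·p*, so p* = (163 − 63) / 52 ≈ 1.9.
At p* the weak-case type's incentive constraint just binds; the strong-case type strictly prefers p* since its per-unit cost is lower.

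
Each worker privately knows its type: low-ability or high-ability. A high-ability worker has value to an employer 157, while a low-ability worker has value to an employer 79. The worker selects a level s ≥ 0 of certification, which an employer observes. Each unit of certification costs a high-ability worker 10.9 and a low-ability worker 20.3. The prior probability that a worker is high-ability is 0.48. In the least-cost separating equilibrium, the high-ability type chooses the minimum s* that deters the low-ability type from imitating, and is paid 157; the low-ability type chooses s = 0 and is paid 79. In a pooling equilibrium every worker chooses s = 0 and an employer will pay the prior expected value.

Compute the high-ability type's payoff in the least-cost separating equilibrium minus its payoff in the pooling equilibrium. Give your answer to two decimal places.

Least-cost separating signal: s* solves 79 = 157 − 20.3·s*, so s* = (157 − 79)/20.3 ≈ 3.8424.
High-ability type's separating payoff: 157 − 10.9 × s* = 157 − 10.9 × (157 − 79)/20.3 = 157 − 850.2/20.3 ≈ 115.1182.
Pooling payoff: 0.48 × 157 + 0.52 × 79 = 116.44.
Difference: 115.1182 − 116.44 = -1.3218, i.e. -1.32 to two decimal places.
The high-ability type would prefer the pooling outcome.

-1.32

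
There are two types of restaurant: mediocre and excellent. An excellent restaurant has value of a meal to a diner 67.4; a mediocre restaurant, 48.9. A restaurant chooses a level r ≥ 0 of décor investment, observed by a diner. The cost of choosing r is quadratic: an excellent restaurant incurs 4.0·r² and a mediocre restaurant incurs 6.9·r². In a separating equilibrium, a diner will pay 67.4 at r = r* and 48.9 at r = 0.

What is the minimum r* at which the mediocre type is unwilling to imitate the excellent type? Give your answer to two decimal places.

1.64

The mediocre type at r = 0 receives 48.9; imitating at r* yields 67.4 − 6.9·r*².
Indifference: 48.9 = 67.4 − 6.9·r*², so r*² = (67.4 − 48.9) / 6.9 ≈ 2.6812.
r* = √2.6812 ≈ 1.64.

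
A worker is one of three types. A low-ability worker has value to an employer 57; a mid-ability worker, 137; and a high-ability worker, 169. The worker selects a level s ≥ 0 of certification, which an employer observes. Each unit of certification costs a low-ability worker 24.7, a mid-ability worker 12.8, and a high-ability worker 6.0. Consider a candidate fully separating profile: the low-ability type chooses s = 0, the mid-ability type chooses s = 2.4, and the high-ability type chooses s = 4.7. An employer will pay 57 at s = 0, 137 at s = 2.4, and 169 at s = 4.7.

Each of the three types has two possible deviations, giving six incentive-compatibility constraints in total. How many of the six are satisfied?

4

Low-ability (own payoff 57): to s=2.4 gives 137 − 24.7×2.4 = 77.72 → profitable ✗; to s=4.7 gives 169 − 24.7×4.7 = 52.91 → no gain ✓.
Mid-ability (own payoff 137 − 12.8×2.4 = 106.28): to s=0 gives 57 → no gain ✓; to s=4.7 gives 169 − 12.8×4.7 = 108.84 → profitable ✗.
High-ability (own payoff 169 − 6.0×4.7 = 140.8): to s=0 gives 57 → no gain ✓; to s=2.4 gives 137 − 6.0×2.4 = 122.6 → no gain ✓.
4 of the 6 constraints hold; not an equilibrium.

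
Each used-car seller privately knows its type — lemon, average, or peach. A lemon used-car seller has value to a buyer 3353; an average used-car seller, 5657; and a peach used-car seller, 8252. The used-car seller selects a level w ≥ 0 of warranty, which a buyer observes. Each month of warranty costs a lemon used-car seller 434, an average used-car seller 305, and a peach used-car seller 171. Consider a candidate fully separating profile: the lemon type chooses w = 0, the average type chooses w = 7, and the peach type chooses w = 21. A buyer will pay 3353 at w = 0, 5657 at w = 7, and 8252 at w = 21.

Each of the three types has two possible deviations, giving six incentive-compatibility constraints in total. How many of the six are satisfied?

Lemon (own payoff 3353): to w=7 gives 5657 − 434×7 = 2619 → no gain ✓; to w=21 gives 8252 − 434×21 = -862 → no gain ✓.
Peach (own payoff 8252 − 171×21 = 4661): to w=0 gives 3353 → no gain ✓; to w=7 gives 5657 − 171×7 = 4460 → no gain ✓.
Average (own payoff 5657 − 305×7 = 3522): to w=0 gives 3353 → no gain ✓; to w=21 gives 8252 − 305×21 = 1847 → no gain ✓.
6 of the 6 constraints hold; this profile is a separating equilibrium.

6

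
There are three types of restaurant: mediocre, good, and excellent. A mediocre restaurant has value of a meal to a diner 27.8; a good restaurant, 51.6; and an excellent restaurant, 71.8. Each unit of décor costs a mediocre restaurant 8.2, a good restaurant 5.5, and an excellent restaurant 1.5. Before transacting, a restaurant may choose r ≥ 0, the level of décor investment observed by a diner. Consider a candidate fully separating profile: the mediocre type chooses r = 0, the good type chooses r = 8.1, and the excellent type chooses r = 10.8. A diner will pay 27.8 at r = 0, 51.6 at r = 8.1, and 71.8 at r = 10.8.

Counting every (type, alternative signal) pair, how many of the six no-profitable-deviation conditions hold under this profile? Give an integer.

Excellent (own payoff 71.8 − 1.5×10.8 = 55.6): to r=0 gives 27.8 → no gain ✓; to r=8.1 gives 51.6 − 1.5×8.1 = 39.45 → no gain ✓.
Good (own payoff 51.6 − 5.5×8.1 = 7.05): to r=0 gives 27.8 → profitable ✗; to r=10.8 gives 71.8 − 5.5×10.8 = 12.4 → profitable ✗.
Mediocre (own payoff 27.8): to r=8.1 gives 51.6 − 8.2×8.1 = -14.82 → no gain ✓; to r=10.8 gives 71.8 − 8.2×10.8 = -16.76 → no gain ✓.
4 of the 6 constraints hold; not an equilibrium.

4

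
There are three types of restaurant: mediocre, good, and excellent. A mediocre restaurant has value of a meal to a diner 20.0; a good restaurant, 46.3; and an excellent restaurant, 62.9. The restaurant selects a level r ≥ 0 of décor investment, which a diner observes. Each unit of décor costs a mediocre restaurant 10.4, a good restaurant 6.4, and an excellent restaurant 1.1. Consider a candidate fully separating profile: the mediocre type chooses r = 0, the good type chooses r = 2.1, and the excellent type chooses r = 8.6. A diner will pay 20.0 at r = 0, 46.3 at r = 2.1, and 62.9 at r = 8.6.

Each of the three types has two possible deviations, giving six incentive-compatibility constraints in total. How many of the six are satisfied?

5

Good (own payoff 46.3 − 6.4×2.1 = 32.86): to r=0 gives 20.0 → no gain ✓; to r=8.6 gives 62.9 − 6.4×8.6 = 7.86 → no gain ✓.
Excellent (own payoff 62.9 − 1.1×8.6 = 53.44): to r=0 gives 20.0 → no gain ✓; to r=2.1 gives 46.3 − 1.1×2.1 = 43.99 → no gain ✓.
Mediocre (own payoff 20.0): to r=2.1 gives 46.3 − 10.4×2.1 = 24.46 → profitable ✗; to r=8.6 gives 62.9 − 10.4×8.6 = -26.54 → no gain ✓.
5 of the 6 constraints hold; not an equilibrium.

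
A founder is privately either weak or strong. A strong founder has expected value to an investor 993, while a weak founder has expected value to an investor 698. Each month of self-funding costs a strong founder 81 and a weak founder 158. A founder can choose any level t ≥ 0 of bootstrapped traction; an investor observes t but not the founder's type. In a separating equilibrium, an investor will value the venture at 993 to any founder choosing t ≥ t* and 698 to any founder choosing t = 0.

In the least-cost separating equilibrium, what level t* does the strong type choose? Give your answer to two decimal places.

1.87

A weak founder choosing t = 0 receives 698.
Imitating at t* instead would pay 993 at cost 158·t*, netting 993 − 158·t*.
Indifference: 698 = 993 − 158·t*, so t* = (993 − 698) / 158 ≈ 1.87.
This is the weak type's binding incentive-compatibility constraint; any t ≥ 1.87 sustains separation on that side.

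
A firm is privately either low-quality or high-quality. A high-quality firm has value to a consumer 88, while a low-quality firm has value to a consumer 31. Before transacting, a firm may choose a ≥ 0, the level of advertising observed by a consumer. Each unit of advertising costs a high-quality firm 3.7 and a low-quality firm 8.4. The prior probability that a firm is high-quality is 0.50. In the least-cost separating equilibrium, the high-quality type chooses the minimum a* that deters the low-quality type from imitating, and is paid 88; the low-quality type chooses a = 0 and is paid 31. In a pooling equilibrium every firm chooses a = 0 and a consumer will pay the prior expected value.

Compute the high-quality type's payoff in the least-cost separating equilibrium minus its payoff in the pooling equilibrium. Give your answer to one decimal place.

Least-cost separating signal: a* solves 31 = 88 − 8.4·a*, so a* = (88 − 31)/8.4 ≈ 6.7857.
High-quality type's separating payoff: 88 − 3.7 × a* = 88 − 3.7 × (88 − 31)/8.4 = 88 − 210.9/8.4 ≈ 62.893.
Pooling payoff: 0.50 × 88 + 0.50 × 31 = 59.5.
Difference: 62.893 − 59.5 = 3.393, i.e. 3.4 to one decimal place.
The high-quality type prefers to separate.

3.4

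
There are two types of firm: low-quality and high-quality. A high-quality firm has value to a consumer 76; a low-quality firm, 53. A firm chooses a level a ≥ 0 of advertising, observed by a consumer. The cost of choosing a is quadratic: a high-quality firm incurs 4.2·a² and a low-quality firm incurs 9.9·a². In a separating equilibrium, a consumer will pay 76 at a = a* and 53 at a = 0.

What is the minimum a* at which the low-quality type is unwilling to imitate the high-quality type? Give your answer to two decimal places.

The low-quality type at a = 0 receives 53; imitating at a* yields 76 − 9.9·a*².
Indifference: 53 = 76 − 9.9·a*², so a*² = (76 − 53) / 9.9 ≈ 2.3232.
a* = √2.3232 ≈ 1.52.

1.52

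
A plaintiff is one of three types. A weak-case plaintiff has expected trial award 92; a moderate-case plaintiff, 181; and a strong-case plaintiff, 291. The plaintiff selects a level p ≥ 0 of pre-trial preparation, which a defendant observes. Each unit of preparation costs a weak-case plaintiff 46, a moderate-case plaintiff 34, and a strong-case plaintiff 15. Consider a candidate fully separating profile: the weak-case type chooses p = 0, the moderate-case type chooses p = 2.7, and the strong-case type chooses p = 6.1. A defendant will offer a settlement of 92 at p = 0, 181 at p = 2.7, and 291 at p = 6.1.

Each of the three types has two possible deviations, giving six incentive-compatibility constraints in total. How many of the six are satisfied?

Weak-case (own payoff 92): to p=2.7 gives 181 − 46×2.7 = 56.8 → no gain ✓; to p=6.1 gives 291 − 46×6.1 = 10.4 → no gain ✓.
Strong-case (own payoff 291 − 15×6.1 = 199.5): to p=0 gives 92 → no gain ✓; to p=2.7 gives 181 − 15×2.7 = 140.5 → no gain ✓.
Moderate-case (own payoff 181 − 34×2.7 = 89.2): to p=0 gives 92 → profitable ✗; to p=6.1 gives 291 − 34×6.1 = 83.6 → no gain ✓.
5 of the 6 constraints hold; not an equilibrium.

5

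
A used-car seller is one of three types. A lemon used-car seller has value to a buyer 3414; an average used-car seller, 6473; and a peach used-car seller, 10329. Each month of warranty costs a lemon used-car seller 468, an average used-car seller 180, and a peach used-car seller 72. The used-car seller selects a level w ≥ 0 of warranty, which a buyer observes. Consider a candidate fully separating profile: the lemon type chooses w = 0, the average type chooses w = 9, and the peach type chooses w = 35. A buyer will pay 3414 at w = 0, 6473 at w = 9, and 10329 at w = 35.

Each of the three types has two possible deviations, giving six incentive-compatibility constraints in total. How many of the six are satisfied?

6

Average (own payoff 6473 − 180×9 = 4853): to w=0 gives 3414 → no gain ✓; to w=35 gives 10329 − 180×35 = 4029 → no gain ✓.
Lemon (own payoff 3414): to w=9 gives 6473 − 468×9 = 2261 → no gain ✓; to w=35 gives 10329 − 468×35 = -6051 → no gain ✓.
Peach (own payoff 10329 − 72×35 = 7809): to w=0 gives 3414 → no gain ✓; to w=9 gives 6473 − 72×9 = 5825 → no gain ✓.
6 of the 6 constraints hold; this profile is a separating equilibrium.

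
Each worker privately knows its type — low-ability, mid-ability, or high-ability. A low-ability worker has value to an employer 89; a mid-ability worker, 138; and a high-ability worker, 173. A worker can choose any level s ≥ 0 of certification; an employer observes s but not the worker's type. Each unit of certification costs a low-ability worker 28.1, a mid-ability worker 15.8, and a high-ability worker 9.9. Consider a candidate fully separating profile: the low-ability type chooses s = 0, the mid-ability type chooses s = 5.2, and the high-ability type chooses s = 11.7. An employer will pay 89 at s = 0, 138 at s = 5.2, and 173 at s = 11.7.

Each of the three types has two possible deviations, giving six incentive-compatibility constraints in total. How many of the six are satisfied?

3

High-ability (own payoff 173 − 9.9×11.7 = 57.17): to s=0 gives 89 → profitable ✗; to s=5.2 gives 138 − 9.9×5.2 = 86.52 → profitable ✗.
Low-ability (own payoff 89): to s=5.2 gives 138 − 28.1×5.2 = -8.12 → no gain ✓; to s=11.7 gives 173 − 28.1×11.7 = -155.77 → no gain ✓.
Mid-ability (own payoff 138 − 15.8×5.2 = 55.84): to s=0 gives 89 → profitable ✗; to s=11.7 gives 173 − 15.8×11.7 = -11.86 → no gain ✓.
3 of the 6 constraints hold; not an equilibrium.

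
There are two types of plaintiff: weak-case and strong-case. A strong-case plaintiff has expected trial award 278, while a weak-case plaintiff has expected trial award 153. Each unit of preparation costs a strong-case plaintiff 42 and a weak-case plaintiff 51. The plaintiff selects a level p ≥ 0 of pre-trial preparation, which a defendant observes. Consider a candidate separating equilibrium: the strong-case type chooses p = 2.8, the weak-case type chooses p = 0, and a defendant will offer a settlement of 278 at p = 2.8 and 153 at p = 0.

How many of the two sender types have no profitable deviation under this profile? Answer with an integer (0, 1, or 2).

Strong-case type: signal → 278 − 42 × 2.8 = 160.4; deviate to 0 → 153. IC holds (160.4 ≥ 153).
Weak-case type: stay at 0 → 153; mimic → 278 − 51 × 2.8 = 135.2. IC holds (153 ≥ 135.2).
2 of 2 constraints hold, so this is a separating equilibrium.

2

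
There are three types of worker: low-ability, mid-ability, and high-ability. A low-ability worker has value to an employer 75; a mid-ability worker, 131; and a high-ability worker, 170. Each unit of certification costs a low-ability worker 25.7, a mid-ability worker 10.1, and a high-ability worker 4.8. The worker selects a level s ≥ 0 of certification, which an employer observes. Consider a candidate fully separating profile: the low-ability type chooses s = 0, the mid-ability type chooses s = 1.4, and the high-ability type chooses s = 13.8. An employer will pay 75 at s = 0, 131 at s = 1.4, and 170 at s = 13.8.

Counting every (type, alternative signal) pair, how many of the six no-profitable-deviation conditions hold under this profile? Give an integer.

Low-ability (own payoff 75): to s=1.4 gives 131 − 25.7×1.4 = 95.02 → profitable ✗; to s=13.8 gives 170 − 25.7×13.8 = -184.66 → no gain ✓.
Mid-ability (own payoff 131 − 10.1×1.4 = 116.86): to s=0 gives 75 → no gain ✓; to s=13.8 gives 170 − 10.1×13.8 = 30.62 → no gain ✓.
High-ability (own payoff 170 − 4.8×13.8 = 103.76): to s=0 gives 75 → no gain ✓; to s=1.4 gives 131 − 4.8×1.4 = 124.28 → profitable ✗.
4 of the 6 constraints hold; not an equilibrium.

4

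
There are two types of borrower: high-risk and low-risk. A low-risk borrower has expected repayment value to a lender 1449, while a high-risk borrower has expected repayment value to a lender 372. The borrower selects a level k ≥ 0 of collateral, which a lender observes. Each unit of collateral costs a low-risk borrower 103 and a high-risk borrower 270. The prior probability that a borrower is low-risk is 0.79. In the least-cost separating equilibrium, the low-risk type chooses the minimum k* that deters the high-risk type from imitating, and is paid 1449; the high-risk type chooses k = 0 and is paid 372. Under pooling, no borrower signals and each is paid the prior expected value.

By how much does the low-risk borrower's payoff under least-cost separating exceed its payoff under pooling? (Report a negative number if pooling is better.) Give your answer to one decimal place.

-184.7

Least-cost separating signal: k* solves 372 = 1449 − 270·k*, so k* = (1449 − 372)/270 ≈ 3.9889.
Low-risk type's separating payoff: 1449 − 103 × k* = 1449 − 103 × (1449 − 372)/270 = 1449 − 110931/270 ≈ 1038.144.
Pooling payoff: 0.79 × 1449 + 0.21 × 372 = 1222.83.
Difference: 1038.144 − 1222.83 = -184.686, i.e. -184.7 to one decimal place.
The low-risk type would prefer the pooling outcome.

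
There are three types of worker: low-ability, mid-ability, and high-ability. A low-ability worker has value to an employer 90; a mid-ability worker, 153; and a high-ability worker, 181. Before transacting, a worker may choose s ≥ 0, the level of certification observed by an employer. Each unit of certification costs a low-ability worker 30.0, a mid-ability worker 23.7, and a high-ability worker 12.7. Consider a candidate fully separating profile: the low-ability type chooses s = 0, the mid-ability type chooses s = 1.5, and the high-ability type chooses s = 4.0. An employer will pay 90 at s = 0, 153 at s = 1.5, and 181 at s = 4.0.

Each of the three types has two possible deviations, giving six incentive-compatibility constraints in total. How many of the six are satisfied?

4

High-ability (own payoff 181 − 12.7×4.0 = 130.2): to s=0 gives 90 → no gain ✓; to s=1.5 gives 153 − 12.7×1.5 = 133.95 → profitable ✗.
Low-ability (own payoff 90): to s=1.5 gives 153 − 30.0×1.5 = 108 → profitable ✗; to s=4.0 gives 181 − 30.0×4.0 = 61 → no gain ✓.
Mid-ability (own payoff 153 − 23.7×1.5 = 117.45): to s=0 gives 90 → no gain ✓; to s=4.0 gives 181 − 23.7×4.0 = 86.2 → no gain ✓.
4 of the 6 constraints hold; not an equilibrium.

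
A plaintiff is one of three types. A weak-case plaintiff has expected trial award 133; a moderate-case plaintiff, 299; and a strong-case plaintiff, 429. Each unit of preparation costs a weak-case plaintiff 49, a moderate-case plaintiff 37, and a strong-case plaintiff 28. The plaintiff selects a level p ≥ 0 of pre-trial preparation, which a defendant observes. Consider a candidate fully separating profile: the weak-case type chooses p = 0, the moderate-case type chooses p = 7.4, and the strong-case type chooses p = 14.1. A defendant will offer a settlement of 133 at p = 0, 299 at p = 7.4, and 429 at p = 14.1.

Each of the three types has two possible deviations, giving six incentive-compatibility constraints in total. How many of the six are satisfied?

Moderate-case (own payoff 299 − 37×7.4 = 25.2): to p=0 gives 133 → profitable ✗; to p=14.1 gives 429 − 37×14.1 = -92.7 → no gain ✓.
Weak-case (own payoff 133): to p=7.4 gives 299 − 49×7.4 = -63.6 → no gain ✓; to p=14.1 gives 429 − 49×14.1 = -261.9 → no gain ✓.
Strong-case (own payoff 429 − 28×14.1 = 34.2): to p=0 gives 133 → profitable ✗; to p=7.4 gives 299 − 28×7.4 = 91.8 → profitable ✗.
3 of the 6 constraints hold; not an equilibrium.

3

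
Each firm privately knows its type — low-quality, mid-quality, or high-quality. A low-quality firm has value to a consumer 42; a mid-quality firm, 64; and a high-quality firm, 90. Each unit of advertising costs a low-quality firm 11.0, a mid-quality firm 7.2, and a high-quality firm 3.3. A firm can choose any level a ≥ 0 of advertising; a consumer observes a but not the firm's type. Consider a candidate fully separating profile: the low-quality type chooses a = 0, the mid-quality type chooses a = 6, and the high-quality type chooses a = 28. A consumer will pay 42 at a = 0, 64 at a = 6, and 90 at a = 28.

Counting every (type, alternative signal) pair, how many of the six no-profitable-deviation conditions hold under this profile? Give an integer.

High-quality (own payoff 90 − 3.3×28 = -2.4): to a=0 gives 42 → profitable ✗; to a=6 gives 64 − 3.3×6 = 44.2 → profitable ✗.
Low-quality (own payoff 42): to a=6 gives 64 − 11.0×6 = -2 → no gain ✓; to a=28 gives 90 − 11.0×28 = -218 → no gain ✓.
Mid-quality (own payoff 64 − 7.2×6 = 20.8): to a=0 gives 42 → profitable ✗; to a=28 gives 90 − 7.2×28 = -111.6 → no gain ✓.
3 of the 6 constraints hold; not an equilibrium.

3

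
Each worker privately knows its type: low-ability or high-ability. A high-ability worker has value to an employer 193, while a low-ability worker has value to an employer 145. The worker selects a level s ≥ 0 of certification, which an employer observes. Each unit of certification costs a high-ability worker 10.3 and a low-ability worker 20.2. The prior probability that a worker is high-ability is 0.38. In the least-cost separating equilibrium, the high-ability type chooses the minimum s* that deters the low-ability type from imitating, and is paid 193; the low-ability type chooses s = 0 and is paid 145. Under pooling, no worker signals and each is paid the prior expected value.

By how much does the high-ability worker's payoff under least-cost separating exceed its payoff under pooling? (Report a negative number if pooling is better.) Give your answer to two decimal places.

5.28

Least-cost separating signal: s* solves 145 = 193 − 20.2·s*, so s* = (193 − 145)/20.2 ≈ 2.3762.
High-ability type's separating payoff: 193 − 10.3 × s* = 193 − 10.3 × (193 − 145)/20.2 = 193 − 494.4/20.2 ≈ 168.5248.
Pooling payoff: 0.38 × 193 + 0.62 × 145 = 163.24.
Difference: 168.5248 − 163.24 = 5.2848, i.e. 5.28 to two decimal places.
The high-ability type prefers to separate.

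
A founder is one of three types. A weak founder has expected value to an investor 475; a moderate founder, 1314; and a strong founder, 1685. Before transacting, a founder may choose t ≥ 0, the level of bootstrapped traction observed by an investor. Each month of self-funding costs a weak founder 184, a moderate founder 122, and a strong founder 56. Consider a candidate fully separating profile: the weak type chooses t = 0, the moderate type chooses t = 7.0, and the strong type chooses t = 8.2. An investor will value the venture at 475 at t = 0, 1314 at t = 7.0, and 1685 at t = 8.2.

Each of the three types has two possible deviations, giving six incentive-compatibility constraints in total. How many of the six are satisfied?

Weak (own payoff 475): to t=7.0 gives 1314 − 184×7.0 = 26 → no gain ✓; to t=8.2 gives 1685 − 184×8.2 = 176.2 → no gain ✓.
Moderate (own payoff 1314 − 122×7.0 = 460): to t=0 gives 475 → profitable ✗; to t=8.2 gives 1685 − 122×8.2 = 684.6 → profitable ✗.
Strong (own payoff 1685 − 56×8.2 = 1225.8): to t=0 gives 475 → no gain ✓; to t=7.0 gives 1314 − 56×7.0 = 922 → no gain ✓.
4 of the 6 constraints hold; not an equilibrium.

4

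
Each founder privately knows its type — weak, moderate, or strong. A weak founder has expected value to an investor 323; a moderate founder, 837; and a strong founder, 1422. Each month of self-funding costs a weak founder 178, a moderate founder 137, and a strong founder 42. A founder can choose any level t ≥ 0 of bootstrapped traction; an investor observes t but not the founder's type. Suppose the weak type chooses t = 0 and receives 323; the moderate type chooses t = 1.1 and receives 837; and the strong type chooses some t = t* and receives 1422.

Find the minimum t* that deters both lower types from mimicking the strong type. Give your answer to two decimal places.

6.17

Moderate type (on-path payoff 837 − 137×1.1 = 686.3) won't mimic when 686.3 ≥ 1422 − 137·t*, i.e. t* ≥ 5.37.
Weak type (on-path payoff 323) won't mimic when 323 ≥ 1422 − 178·t*, i.e. t* ≥ 6.17.
Both must hold, so t* = max(6.17, 5.37) = 6.17. The weak type's constraint binds.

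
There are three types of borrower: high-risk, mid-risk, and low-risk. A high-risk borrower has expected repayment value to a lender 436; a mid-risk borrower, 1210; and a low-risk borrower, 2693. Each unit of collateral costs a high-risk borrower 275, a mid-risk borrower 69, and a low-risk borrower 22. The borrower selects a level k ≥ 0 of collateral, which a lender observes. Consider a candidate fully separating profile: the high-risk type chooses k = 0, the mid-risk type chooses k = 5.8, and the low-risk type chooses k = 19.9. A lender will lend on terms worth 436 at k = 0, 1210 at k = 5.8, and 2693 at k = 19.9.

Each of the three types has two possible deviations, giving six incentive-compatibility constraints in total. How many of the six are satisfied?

Low-risk (own payoff 2693 − 22×19.9 = 2255.2): to k=0 gives 436 → no gain ✓; to k=5.8 gives 1210 − 22×5.8 = 1082.4 → no gain ✓.
High-risk (own payoff 436): to k=5.8 gives 1210 − 275×5.8 = -385 → no gain ✓; to k=19.9 gives 2693 − 275×19.9 = -2779.5 → no gain ✓.
Mid-risk (own payoff 1210 − 69×5.8 = 809.8): to k=0 gives 436 → no gain ✓; to k=19.9 gives 2693 − 69×19.9 = 1319.9 → profitable ✗.
5 of the 6 constraints hold; not an equilibrium.

5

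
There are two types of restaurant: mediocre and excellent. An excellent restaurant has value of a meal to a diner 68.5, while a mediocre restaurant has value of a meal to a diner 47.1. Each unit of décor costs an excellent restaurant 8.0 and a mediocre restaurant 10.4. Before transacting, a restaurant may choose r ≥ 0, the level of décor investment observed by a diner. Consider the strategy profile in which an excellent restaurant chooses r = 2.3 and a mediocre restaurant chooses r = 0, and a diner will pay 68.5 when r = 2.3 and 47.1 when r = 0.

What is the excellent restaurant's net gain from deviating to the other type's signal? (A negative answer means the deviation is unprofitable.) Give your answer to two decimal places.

Playing r = 2.3 the excellent restaurant receives 68.5 − 8.0 × 2.3 = 50.1.
Deviating to r = 0 yields 47.1 instead.
Gain from deviating: 47.1 − 50.1 = -3.00.
The gain is negative, so the excellent type's incentive-compatibility constraint is satisfied.

-3.00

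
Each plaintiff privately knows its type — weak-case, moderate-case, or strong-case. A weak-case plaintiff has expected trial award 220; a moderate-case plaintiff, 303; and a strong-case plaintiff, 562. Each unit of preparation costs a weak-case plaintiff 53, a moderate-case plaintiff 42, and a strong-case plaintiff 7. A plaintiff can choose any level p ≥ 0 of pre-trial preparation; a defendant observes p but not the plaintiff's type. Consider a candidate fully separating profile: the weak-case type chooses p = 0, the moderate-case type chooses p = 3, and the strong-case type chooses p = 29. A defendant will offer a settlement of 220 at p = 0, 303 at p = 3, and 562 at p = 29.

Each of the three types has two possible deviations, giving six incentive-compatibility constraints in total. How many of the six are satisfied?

5

Strong-case (own payoff 562 − 7×29 = 359): to p=0 gives 220 → no gain ✓; to p=3 gives 303 − 7×3 = 282 → no gain ✓.
Weak-case (own payoff 220): to p=3 gives 303 − 53×3 = 144 → no gain ✓; to p=29 gives 562 − 53×29 = -975 → no gain ✓.
Moderate-case (own payoff 303 − 42×3 = 177): to p=0 gives 220 → profitable ✗; to p=29 gives 562 − 42×29 = -656 → no gain ✓.
5 of the 6 constraints hold; not an equilibrium.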